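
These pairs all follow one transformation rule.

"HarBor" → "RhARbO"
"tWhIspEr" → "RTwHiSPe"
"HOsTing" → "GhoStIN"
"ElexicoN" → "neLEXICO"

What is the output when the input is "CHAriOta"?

AchaRIoT

Rule — move the last character to the front, then flip the case of every letter.
Applying both steps to "CHAriOta": "aCHAriOt", then "AchaRIoT".
(Check on "tWhIspEr": → "rtWhIspE" → "RTwHiSPe" ✓)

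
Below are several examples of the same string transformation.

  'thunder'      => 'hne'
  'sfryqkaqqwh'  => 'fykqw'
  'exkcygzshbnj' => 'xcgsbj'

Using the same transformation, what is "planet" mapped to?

lnt

The pattern: keep every other character starting from the second (positions 2nd, 4th, 6th, ...).
Doing the same to "planet": "lnt".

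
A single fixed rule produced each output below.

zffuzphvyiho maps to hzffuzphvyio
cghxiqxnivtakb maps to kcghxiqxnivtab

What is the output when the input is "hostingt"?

ghostint

What's happening: move the last character to the front, then swap the first and last characters.
For "hostingt", step one produces "thosting"; step two turns that into "ghostint".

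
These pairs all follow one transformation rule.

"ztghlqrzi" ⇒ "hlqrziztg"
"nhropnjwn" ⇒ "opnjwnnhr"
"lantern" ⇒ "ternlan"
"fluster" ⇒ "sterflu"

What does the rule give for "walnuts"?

nutswal

Looking at the pairs, the operation is to move the first 3 characters to the end (rotate left by 3).
On "walnuts" that produces "nutswal".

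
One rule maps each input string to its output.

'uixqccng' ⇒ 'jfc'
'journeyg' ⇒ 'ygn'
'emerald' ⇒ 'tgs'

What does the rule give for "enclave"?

Rule — keep one character in every 3, starting at position 1 (positions 1st, 4th, 7th, ...), then shift every letter 11 places backward in the alphabet (wrapping around).
For "enclave", step one produces "ele"; step two turns that into "tat".

tat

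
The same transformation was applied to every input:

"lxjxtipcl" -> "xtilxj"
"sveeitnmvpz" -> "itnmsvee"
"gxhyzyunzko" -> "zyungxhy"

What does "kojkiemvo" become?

Rule — delete the last 3 characters, then swap the front and back halves of the string.
For "kojkiemvo", step one produces "kojkie"; step two turns that into "kiekoj".

kiekoj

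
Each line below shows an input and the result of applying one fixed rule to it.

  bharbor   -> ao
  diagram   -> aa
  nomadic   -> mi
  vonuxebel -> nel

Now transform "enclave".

cv

Looking at the pairs, the operation is to keep one character in every 3, starting at position 3 (positions 3rd, 6th, 9th, ...).
Applying that to "enclave" gives "cv".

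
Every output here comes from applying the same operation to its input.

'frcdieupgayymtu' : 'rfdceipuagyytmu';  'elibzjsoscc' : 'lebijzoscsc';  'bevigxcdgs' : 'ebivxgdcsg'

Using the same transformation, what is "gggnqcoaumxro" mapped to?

What's happening: swap each adjacent pair of characters (1↔2, 3↔4, ...).
For "gggnqcoaumxro" the result is "ggngcqaomurxo".

ggngcqaomurxo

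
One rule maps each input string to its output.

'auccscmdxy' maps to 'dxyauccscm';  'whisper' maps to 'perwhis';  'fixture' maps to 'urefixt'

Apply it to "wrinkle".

klewrin

The rule is to move the last 3 characters to the front (rotate right by 3).
For "wrinkle" the result is "klewrin".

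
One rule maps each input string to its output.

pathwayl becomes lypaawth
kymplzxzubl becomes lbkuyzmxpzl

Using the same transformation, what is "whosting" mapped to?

gnwihtos

Each output is the input with this applied: move the last character to the front, then take characters alternately from the front and the back (1st, last, 2nd, 2nd-last, ...).
For "whosting", step one produces "gwhostin"; step two turns that into "gnwihtos".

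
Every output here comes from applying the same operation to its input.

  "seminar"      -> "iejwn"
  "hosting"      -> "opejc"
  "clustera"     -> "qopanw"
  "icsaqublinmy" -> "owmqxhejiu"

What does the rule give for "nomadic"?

iwzey

Rule — delete the first 2 characters, then shift every letter 4 places backward in the alphabet (wrapping around).
Applying that to "nomadic" gives "iwzey".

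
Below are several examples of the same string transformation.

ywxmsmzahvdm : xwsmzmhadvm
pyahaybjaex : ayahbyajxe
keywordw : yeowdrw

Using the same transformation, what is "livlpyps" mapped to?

In each case the input is transformed by: delete the first character, then swap each adjacent pair of characters (1↔2, 3↔4, ...).
On "livlpyps" that produces "viplpys".

viplpys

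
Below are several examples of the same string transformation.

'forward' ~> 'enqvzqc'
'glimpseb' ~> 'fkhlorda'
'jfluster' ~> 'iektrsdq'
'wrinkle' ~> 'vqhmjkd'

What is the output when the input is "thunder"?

sgtmcdq

The pattern: shift every letter 1 place backward in the alphabet (wrapping around).
"thunder" → "sgtmcdq".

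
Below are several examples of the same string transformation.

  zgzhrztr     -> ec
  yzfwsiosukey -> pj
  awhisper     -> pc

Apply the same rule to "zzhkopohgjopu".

af

What's happening: shift every letter 11 places forward in the alphabet (wrapping around), then keep only the last 2 characters.
"zzhkopohgjopu" → "kksvzazsruzaf" → "af".
(Check on "yzfwsiosukey": → "jkqhdtzdfvpj" → "pj" ✓)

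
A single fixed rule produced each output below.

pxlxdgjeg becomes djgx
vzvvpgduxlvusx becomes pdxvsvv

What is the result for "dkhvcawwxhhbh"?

cwxhhk

In each case the input is transformed by: move the first 3 characters to the end (rotate left by 3), then keep every other character starting from the second (positions 2nd, 4th, 6th, ...).
Applying both steps to "dkhvcawwxhhbh": "vcawwxhhbhdkh", then "cwxhhk".
(Check on "pxlxdgjeg": → "xdgjegpxl" → "djgx" ✓)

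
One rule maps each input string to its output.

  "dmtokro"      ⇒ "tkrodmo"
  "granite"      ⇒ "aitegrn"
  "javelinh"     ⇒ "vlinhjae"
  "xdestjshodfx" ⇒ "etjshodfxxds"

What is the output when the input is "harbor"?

The rule is to move the first 3 characters to the end (rotate left by 3), then swap the first and last characters.
On "harbor": the first step gives "borhar", and the second then gives "rorhab".

rorhab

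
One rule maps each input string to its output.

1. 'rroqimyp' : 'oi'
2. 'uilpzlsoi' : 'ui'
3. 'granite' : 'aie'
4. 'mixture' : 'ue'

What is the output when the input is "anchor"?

Rule — keep every other character starting from the first (positions 1st, 3rd, 5th, ...), then keep only the vowels.
For "anchor", step one produces "aco"; step two turns that into "ao".

ao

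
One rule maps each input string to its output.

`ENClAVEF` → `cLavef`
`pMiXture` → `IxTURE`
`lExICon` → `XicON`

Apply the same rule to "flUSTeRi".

The rule is to flip the case of every letter, then delete the first 2 characters.
Applying both steps to "flUSTeRi": "FLustErI", then "ustErI".

ustErI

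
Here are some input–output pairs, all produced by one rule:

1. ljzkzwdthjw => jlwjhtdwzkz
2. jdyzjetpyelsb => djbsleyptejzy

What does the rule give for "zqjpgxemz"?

qzzmexgpj

The pattern: move the first 2 characters to the end (rotate left by 2), then reverse the string.
Starting from "zqjpgxemz": after the first operation, "jpgxemzzq"; after the second, "qzzmexgpj".
(Check on "ljzkzwdthjw": → "zkzwdthjwlj" → "jlwjhtdwzkz" ✓)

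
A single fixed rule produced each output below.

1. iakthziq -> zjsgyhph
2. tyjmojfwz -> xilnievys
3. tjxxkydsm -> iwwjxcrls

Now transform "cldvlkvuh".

In each case the input is transformed by: shift every letter 1 place backward in the alphabet (wrapping around), then move the first character to the end.
Starting from "cldvlkvuh": after the first operation, "bkcukjutg"; after the second, "kcukjutgb".

kcukjutgb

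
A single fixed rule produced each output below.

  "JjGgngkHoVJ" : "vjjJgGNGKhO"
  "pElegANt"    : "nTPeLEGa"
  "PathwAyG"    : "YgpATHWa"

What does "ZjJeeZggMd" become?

Rule — move the last 2 characters to the front (rotate right by 2), then flip the case of every letter.
For "ZjJeeZggMd", step one produces "MdZjJeeZgg"; step two turns that into "mDzJjEEzGG".

mDzJjEEzGG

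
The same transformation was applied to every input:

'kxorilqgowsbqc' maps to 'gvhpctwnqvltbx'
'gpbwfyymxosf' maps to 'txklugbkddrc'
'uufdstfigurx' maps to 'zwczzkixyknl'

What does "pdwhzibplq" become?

uqvuibmeng

The pattern: shift every letter 5 places forward in the alphabet (wrapping around), then move the last 3 characters to the front (rotate right by 3).
For "pdwhzibplq", step one produces "uibmenguqv"; step two turns that into "uqvuibmeng".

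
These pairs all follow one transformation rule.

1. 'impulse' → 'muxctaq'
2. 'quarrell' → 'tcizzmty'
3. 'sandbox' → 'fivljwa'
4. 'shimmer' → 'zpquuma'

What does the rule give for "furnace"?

Looking at the pairs, the operation is to swap the first and last characters, then shift every letter 8 places forward in the alphabet (wrapping around).
Applying that to "furnace" gives "mczvikn".

mczvikn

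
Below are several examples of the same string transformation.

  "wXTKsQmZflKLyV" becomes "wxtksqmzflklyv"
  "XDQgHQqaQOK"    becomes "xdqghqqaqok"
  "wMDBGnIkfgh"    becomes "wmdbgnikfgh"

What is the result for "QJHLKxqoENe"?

The rule is to convert every letter to lowercase.
"QJHLKxqoENe" → "qjhlkxqoene".

qjhlkxqoene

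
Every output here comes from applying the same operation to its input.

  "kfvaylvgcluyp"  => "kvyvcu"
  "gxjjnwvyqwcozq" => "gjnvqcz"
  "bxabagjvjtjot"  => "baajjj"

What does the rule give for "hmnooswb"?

The rule is to delete the last character, then keep every other character starting from the first (positions 1st, 3rd, 5th, ...).
Starting from "hmnooswb": after the first operation, "hmnoosw"; after the second, "hnow".

hnow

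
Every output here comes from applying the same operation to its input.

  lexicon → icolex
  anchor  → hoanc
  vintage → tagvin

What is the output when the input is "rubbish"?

bisrub

The transformation: delete the last character, then move the first 3 characters to the end (rotate left by 3).
"rubbish" → "rubbis" → "bisrub".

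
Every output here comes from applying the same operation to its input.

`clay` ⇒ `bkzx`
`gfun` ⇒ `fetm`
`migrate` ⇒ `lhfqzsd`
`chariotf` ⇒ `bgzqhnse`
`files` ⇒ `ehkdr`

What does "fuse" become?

etrd

Rule — shift every letter 1 place backward in the alphabet (wrapping around).
Doing the same to "fuse": "etrd".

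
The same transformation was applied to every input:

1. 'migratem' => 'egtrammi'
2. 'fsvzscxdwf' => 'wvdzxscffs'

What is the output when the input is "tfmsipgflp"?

lmfsgiptpf

Rule — take characters alternately from the front and the back (1st, last, 2nd, 2nd-last, ...), then move the first 3 characters to the end (rotate left by 3).
On "tfmsipgflp" that produces "lmfsgiptpf".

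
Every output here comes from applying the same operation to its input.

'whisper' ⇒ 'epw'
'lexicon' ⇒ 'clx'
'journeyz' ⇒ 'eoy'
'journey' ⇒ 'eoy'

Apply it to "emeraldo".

What's happening: sort the characters into alphabetical order, then keep one character in every 3, starting at position 1 (positions 1st, 4th, 7th, ...).
Starting from "emeraldo": after the first operation, "adeelmor"; after the second, "aeo".
(Check on "lexicon": → "ceilnox" → "clx" ✓)

aeo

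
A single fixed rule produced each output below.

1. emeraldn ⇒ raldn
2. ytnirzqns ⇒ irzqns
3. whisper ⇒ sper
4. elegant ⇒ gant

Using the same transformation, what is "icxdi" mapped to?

The pattern: delete the first 3 characters.
"icxdi" → "di".

di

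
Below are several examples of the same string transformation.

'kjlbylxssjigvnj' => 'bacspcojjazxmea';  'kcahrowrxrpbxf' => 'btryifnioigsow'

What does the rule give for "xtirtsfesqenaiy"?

okzikjwvjhverzp

The transformation: shift every letter 9 places backward in the alphabet (wrapping around).
"xtirtsfesqenaiy" → "okzikjwvjhverzp".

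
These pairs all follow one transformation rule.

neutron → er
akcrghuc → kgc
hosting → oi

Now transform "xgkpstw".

The rule is to keep one character in every 3, starting at position 2 (positions 2nd, 5th, 8th, ...).
Doing the same to "xgkpstw": "gs".

gs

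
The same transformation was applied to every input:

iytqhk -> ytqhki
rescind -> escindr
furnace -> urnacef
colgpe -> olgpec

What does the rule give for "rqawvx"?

qawvxr

In each case the input is transformed by: move the first character to the end.
So "rqawvx" becomes "qawvxr".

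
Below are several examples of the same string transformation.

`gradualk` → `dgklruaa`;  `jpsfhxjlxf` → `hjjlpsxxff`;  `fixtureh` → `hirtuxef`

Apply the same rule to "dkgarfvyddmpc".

What's happening: sort the characters into alphabetical order, then move the first 2 characters to the end (rotate left by 2).
For "dkgarfvyddmpc", step one produces "acdddfgkmprvy"; step two turns that into "dddfgkmprvyac".
(Check on "gradualk": → "aadgklru" → "dgklruaa" ✓)

dddfgkmprvyac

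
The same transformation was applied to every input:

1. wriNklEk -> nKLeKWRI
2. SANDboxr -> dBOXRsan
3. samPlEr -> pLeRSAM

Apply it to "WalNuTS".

In each case the input is transformed by: move the first 3 characters to the end (rotate left by 3), then flip the case of every letter.
For "WalNuTS" the result is "nUtswAL".

nUtswAL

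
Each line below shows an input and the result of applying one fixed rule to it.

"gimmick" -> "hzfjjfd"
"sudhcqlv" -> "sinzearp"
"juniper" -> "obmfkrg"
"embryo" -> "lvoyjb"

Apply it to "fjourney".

The transformation: shift every letter 3 places backward in the alphabet (wrapping around), then reverse the string.
Applying both steps to "fjourney": "cglrokbv", then "vbkorlgc".
(Check on "juniper": → "grkfmbo" → "obmfkrg" ✓)

vbkorlgc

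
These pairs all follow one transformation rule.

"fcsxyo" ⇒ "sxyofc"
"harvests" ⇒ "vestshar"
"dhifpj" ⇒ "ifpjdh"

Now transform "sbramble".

Each output is the input with this applied: swap the front and back halves of the string, then move the last character to the front.
Starting from "sbramble": after the first operation, "mblesbra"; after the second, "amblesbr".
(Check on "dhifpj": → "fpjdhi" → "ifpjdh" ✓)

amblesbr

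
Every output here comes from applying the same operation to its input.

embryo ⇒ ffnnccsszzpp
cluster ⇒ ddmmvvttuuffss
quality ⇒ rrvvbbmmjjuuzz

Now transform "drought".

eessppvvhhiiuu

The rule is to double every character, then shift every letter 1 place forward in the alphabet (wrapping around).
On "drought": the first step gives "ddrroouugghhtt", and the second then gives "eessppvvhhiiuu".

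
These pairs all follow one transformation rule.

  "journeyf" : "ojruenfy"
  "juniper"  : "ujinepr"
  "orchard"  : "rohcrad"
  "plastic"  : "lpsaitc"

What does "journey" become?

Looking at the pairs, the operation is to swap each adjacent pair of characters (1↔2, 3↔4, ...).
"journey" → "ojrueny".

ojrueny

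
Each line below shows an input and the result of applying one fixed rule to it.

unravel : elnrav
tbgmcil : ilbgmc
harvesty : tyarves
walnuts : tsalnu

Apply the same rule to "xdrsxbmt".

In each case the input is transformed by: delete the first character, then move the last 2 characters to the front (rotate right by 2).
For "xdrsxbmt", step one produces "drsxbmt"; step two turns that into "mtdrsxb".

mtdrsxb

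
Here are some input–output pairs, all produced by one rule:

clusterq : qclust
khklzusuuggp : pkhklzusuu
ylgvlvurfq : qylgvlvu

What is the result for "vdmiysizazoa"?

Rule — move the last 3 characters to the front (rotate right by 3), then delete the first 2 characters.
"vdmiysizazoa" → "zoavdmiysiza" → "avdmiysiza".

avdmiysiza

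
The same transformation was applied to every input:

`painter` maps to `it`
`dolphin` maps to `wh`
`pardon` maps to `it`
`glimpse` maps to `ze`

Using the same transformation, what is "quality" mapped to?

jn

The rule is to shift every letter 7 places backward in the alphabet (wrapping around), then keep only the first 2 characters.
Applying both steps to "quality": "jntebmr", then "jn".
(Check on "painter": → "itbgmxk" → "it" ✓)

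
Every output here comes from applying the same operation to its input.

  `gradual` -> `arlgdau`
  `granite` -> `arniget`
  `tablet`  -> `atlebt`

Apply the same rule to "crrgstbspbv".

btssrrpgcbv

Looking at the pairs, the operation is to sort the characters into reverse alphabetical order, then swap the first and last characters.
On "crrgstbspbv": the first step gives "vtssrrpgcbb", and the second then gives "btssrrpgcbv".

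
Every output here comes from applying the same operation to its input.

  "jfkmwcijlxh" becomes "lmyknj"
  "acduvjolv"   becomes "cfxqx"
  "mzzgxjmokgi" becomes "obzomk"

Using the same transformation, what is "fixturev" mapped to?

The rule is to keep every other character starting from the first (positions 1st, 3rd, 5th, ...), then shift every letter 2 places forward in the alphabet (wrapping around).
"fixturev" → "fxue" → "hzwg".
(Check on "mzzgxjmokgi": → "mzxmki" → "obzomk" ✓)

hzwg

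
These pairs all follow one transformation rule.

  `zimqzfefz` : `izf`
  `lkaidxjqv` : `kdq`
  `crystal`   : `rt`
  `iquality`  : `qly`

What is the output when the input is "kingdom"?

id

In each case the input is transformed by: keep one character in every 3, starting at position 2 (positions 2nd, 5th, 8th, ...).
Applying that to "kingdom" gives "id".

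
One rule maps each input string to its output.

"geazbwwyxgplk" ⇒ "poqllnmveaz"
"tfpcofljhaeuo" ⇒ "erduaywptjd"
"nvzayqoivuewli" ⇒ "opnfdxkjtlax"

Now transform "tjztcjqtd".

oiryfis

What's happening: delete the first 2 characters, then shift every letter 11 places backward in the alphabet (wrapping around).
For "tjztcjqtd", step one produces "ztcjqtd"; step two turns that into "oiryfis".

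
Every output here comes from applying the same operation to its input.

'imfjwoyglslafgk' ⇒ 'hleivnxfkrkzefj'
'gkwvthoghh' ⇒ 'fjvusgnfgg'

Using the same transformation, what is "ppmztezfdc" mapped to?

Each output is the input with this applied: shift every letter 1 place backward in the alphabet (wrapping around).
So "ppmztezfdc" becomes "oolysdyecb".

oolysdyecb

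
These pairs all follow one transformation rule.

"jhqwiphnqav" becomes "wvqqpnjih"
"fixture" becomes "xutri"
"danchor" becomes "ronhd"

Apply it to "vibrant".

Looking at the pairs, the operation is to sort the characters into reverse alphabetical order, then delete the last 2 characters.
For "vibrant" the result is "vtrni".

vtrni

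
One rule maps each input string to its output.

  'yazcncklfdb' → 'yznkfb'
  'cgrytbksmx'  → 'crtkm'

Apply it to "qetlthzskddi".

qttzkd

The transformation: keep every other character starting from the first (positions 1st, 3rd, 5th, ...).
Doing the same to "qetlthzskddi": "qttzkd".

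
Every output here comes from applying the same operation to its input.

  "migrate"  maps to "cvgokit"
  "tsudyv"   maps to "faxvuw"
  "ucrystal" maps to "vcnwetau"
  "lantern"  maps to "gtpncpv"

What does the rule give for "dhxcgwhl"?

The pattern: shift every letter 2 places forward in the alphabet (wrapping around), then move the last 3 characters to the front (rotate right by 3).
"dhxcgwhl" → "fjzeiyjn" → "yjnfjzei".

yjnfjzei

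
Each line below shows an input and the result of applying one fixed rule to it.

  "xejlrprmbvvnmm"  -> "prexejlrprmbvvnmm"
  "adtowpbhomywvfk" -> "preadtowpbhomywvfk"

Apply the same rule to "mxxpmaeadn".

premxxpmaeadn

Looking at the pairs, the operation is to prepend "pre".
Doing the same to "mxxpmaeadn": "premxxpmaeadn".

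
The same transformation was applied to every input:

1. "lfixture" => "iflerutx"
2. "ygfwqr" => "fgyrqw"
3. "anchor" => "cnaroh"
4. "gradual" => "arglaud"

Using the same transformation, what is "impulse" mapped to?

pmieslu

Each output is the input with this applied: move the first 3 characters to the end (rotate left by 3), then reverse the string.
For "impulse", step one produces "ulseimp"; step two turns that into "pmieslu".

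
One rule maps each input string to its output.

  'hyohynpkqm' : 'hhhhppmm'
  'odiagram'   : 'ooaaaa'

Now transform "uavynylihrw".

uuyyllrr

Each output is the input with this applied: keep one character in every 3, starting at position 1 (positions 1st, 4th, 7th, ...), then double every character.
On "uavynylihrw": the first step gives "uylr", and the second then gives "uuyyllrr".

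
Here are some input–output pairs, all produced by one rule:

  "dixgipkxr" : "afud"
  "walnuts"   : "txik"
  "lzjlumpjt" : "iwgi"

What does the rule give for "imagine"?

fjxd

In each case the input is transformed by: shift every letter 3 places backward in the alphabet (wrapping around), then keep only the first 4 characters.
Doing the same to "imagine": "fjxd".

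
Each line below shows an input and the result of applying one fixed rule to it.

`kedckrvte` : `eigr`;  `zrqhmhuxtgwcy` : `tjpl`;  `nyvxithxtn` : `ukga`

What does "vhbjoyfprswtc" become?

What's happening: shift every letter 13 places forward in the alphabet (wrapping around) — i.e. ROT13, then keep only the last 4 characters.
"vhbjoyfprswtc" → "iuowblscefjgp" → "fjgp".
(Check on "zrqhmhuxtgwcy": → "meduzuhkgtjpl" → "tjpl" ✓)

fjgp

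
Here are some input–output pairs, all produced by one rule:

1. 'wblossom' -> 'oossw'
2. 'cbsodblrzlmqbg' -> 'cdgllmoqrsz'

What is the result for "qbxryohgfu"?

Looking at the pairs, the operation is to sort the characters into alphabetical order, then delete the first 3 characters.
For "qbxryohgfu", step one produces "bfghoqruxy"; step two turns that into "hoqruxy".
(Check on "wblossom": → "blmoossw" → "oossw" ✓)

hoqruxy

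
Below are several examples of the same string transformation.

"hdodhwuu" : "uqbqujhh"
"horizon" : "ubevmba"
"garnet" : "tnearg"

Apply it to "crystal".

pelfgny

In each case the input is transformed by: shift every letter 13 places forward in the alphabet (wrapping around) — i.e. ROT13.
So "crystal" becomes "pelfgny".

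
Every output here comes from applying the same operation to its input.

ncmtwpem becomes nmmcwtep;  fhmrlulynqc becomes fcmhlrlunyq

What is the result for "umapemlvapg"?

ugameplmavp

The pattern: move the last character to the front, then swap each adjacent pair of characters (1↔2, 3↔4, ...).
Starting from "umapemlvapg": after the first operation, "gumapemlvap"; after the second, "ugameplmavp".
(Check on "ncmtwpem": → "mncmtwpe" → "nmmcwtep" ✓)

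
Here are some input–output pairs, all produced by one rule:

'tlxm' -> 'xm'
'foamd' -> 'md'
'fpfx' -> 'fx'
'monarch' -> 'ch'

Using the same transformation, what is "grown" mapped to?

Rule — keep only the last 2 characters.
Applying that to "grown" gives "wn".

wn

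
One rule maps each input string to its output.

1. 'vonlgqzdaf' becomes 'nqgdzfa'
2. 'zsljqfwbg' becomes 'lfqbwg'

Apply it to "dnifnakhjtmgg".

The rule is to swap each adjacent pair of characters (1↔2, 3↔4, ...), then delete the first 3 characters.
For "dnifnakhjtmgg", step one produces "ndfianhktjgmg"; step two turns that into "ianhktjgmg".
(Check on "vonlgqzdaf": → "ovlnqgdzfa" → "nqgdzfa" ✓)

ianhktjgmg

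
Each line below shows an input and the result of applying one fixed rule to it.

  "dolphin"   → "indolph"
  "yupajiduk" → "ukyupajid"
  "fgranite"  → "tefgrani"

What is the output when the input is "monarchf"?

Rule — move the last 2 characters to the front (rotate right by 2).
For "monarchf" the result is "hfmonarc".

hfmonarc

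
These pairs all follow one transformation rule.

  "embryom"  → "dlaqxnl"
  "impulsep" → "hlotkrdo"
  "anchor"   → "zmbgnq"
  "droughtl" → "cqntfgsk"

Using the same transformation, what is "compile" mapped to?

bnlohkd

What's happening: shift every letter 1 place backward in the alphabet (wrapping around).
"compile" → "bnlohkd".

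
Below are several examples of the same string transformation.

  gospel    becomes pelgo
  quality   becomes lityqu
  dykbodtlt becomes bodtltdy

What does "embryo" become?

ryoem

The pattern: move the first 3 characters to the end (rotate left by 3), then delete the last character.
On "embryo": the first step gives "ryoemb", and the second then gives "ryoem".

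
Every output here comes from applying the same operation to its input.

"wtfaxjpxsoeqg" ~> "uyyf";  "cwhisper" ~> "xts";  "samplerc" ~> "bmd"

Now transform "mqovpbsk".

rql

Rule — keep one character in every 3, starting at position 2 (positions 2nd, 5th, 8th, ...), then shift every letter 1 place forward in the alphabet (wrapping around).
For "mqovpbsk", step one produces "qpk"; step two turns that into "rql".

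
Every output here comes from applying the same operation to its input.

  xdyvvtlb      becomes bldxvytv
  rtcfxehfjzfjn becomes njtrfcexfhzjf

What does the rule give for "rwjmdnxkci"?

icwrmjndkx

The pattern: move the last 2 characters to the front (rotate right by 2), then swap each adjacent pair of characters (1↔2, 3↔4, ...).
Applying both steps to "rwjmdnxkci": "cirwjmdnxk", then "icwrmjndkx".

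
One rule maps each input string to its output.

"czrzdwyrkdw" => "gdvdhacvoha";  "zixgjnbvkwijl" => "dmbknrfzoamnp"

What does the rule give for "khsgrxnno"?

olwkvbrrs

Rule — shift every letter 4 places forward in the alphabet (wrapping around).
Doing the same to "khsgrxnno": "olwkvbrrs".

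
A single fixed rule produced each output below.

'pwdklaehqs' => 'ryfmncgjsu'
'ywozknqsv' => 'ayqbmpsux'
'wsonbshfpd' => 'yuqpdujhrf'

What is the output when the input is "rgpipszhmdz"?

Rule — shift every letter 2 places forward in the alphabet (wrapping around).
"rgpipszhmdz" → "tirkrubjofb".

tirkrubjofb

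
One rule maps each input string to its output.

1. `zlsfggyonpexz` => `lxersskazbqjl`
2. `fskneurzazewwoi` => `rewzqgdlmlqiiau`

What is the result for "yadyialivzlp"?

kmpkumxuhlxb

The rule is to shift every letter 12 places forward in the alphabet (wrapping around).
Doing the same to "yadyialivzlp": "kmpkumxuhlxb".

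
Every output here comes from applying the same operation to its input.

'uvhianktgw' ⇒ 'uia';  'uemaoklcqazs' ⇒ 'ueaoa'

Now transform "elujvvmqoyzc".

euo

What's happening: keep only the vowels.
On "elujvvmqoyzc" that produces "euo".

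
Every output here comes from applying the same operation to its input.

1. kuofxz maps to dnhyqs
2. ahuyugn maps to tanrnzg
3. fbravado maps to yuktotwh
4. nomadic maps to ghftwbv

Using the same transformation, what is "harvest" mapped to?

The rule is to shift every letter 7 places backward in the alphabet (wrapping around).
For "harvest" the result is "atkoxlm".

atkoxlm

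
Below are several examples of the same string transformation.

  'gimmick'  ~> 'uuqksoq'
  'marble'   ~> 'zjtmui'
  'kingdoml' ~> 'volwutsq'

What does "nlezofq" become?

The pattern: move the first 2 characters to the end (rotate left by 2), then shift every letter 8 places forward in the alphabet (wrapping around).
Applying that to "nlezofq" gives "mhwnyvt".

mhwnyvt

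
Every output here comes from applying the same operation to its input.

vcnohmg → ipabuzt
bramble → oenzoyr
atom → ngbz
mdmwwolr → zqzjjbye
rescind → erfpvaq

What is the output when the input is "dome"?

Looking at the pairs, the operation is to shift every letter 13 places forward in the alphabet (wrapping around) — i.e. ROT13.
So "dome" becomes "qbzr".

qbzr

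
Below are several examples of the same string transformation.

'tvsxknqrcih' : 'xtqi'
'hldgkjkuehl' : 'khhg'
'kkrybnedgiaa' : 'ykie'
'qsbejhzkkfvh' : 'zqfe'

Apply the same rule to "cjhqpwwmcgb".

The rule is to keep one character in every 3, starting at position 1 (positions 1st, 4th, 7th, ...), then sort the characters into reverse alphabetical order.
For "cjhqpwwmcgb", step one produces "cqwg"; step two turns that into "wqgc".

wqgc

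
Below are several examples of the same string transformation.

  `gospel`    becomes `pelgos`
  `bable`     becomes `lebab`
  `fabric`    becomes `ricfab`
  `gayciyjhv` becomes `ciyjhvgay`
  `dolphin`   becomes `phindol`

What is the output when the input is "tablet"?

The pattern: move the first 3 characters to the end (rotate left by 3).
"tablet" → "lettab".

lettab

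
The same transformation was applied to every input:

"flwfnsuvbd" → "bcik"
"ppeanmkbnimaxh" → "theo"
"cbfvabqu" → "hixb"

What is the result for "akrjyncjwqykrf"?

frym

The rule is to shift every letter 7 places forward in the alphabet (wrapping around), then keep only the last 4 characters.
On "akrjyncjwqykrf": the first step gives "hryqfujqdxfrym", and the second then gives "frym".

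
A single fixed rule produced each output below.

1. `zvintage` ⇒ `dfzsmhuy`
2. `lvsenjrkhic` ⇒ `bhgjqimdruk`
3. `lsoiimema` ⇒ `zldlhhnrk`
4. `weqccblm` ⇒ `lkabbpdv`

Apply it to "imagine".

dmhfzlh

Rule — shift every letter 1 place backward in the alphabet (wrapping around), then reverse the string.
Applying both steps to "imagine": "hlzfhmd", then "dmhfzlh".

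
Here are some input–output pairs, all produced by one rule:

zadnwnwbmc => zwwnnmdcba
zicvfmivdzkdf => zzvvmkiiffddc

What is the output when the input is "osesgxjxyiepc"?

yxxsspojigeec

Each output is the input with this applied: sort the characters into reverse alphabetical order.
Doing the same to "osesgxjxyiepc": "yxxsspojigeec".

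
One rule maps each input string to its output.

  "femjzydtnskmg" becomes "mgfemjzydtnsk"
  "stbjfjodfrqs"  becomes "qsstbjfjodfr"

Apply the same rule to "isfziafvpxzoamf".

The rule is to move the last 2 characters to the front (rotate right by 2).
"isfziafvpxzoamf" → "mfisfziafvpxzoa".

mfisfziafvpxzoa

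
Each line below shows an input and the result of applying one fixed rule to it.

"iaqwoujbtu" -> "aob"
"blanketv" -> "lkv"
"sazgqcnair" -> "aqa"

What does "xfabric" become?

fr

The pattern: keep one character in every 3, starting at position 2 (positions 2nd, 5th, 8th, ...).
"xfabric" → "fr".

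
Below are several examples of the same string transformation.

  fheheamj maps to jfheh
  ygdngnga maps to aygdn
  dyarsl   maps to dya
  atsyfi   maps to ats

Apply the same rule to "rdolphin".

nrdol

Rule — swap the front and back halves of the string, then delete the first 3 characters.
On "rdolphin": the first step gives "phinrdol", and the second then gives "nrdol".
(Check on "fheheamj": → "eamjfheh" → "jfheh" ✓)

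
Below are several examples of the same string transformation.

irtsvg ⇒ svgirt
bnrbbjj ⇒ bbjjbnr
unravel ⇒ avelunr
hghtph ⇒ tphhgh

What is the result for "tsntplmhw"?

The transformation: move the first 3 characters to the end (rotate left by 3).
"tsntplmhw" → "tplmhwtsn".

tplmhwtsn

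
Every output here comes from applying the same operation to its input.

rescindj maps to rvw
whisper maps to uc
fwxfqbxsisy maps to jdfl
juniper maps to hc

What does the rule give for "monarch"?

be

Looking at the pairs, the operation is to shift every letter 13 places forward in the alphabet (wrapping around) — i.e. ROT13, then keep one character in every 3, starting at position 2 (positions 2nd, 5th, 8th, ...).
Starting from "monarch": after the first operation, "zbanepu"; after the second, "be".
(Check on "whisper": → "juvfcre" → "uc" ✓)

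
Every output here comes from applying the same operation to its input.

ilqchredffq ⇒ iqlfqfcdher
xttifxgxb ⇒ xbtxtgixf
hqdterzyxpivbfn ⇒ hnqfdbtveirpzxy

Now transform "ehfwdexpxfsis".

The pattern: take characters alternately from the front and the back (1st, last, 2nd, 2nd-last, ...).
On "ehfwdexpxfsis" that produces "eshifswfdxepx".

eshifswfdxepx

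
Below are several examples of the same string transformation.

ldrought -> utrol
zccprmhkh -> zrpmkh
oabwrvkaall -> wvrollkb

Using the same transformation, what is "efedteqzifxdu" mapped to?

zxutqiffee

What's happening: sort the characters into reverse alphabetical order, then delete the last 3 characters.
"efedteqzifxdu" → "zxutqiffeeedd" → "zxutqiffee".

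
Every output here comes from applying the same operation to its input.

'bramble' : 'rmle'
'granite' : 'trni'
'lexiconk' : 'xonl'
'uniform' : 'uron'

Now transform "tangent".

In each case the input is transformed by: sort the characters into reverse alphabetical order, then keep only the first 4 characters.
Applying that to "tangent" gives "ttnn".

ttnn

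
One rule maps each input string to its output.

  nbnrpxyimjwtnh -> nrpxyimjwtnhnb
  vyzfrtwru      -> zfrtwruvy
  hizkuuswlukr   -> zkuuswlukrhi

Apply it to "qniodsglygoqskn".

Rule — move the first 2 characters to the end (rotate left by 2).
Applying that to "qniodsglygoqskn" gives "iodsglygoqsknqn".

iodsglygoqsknqn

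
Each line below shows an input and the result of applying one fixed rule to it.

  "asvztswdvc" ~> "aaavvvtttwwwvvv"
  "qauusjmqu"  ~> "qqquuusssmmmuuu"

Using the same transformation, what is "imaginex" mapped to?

In each case the input is transformed by: keep every other character starting from the first (positions 1st, 3rd, 5th, ...), then repeat every character 3 times.
Starting from "imaginex": after the first operation, "iaie"; after the second, "iiiaaaiiieee".
(Check on "qauusjmqu": → "qusmu" → "qqquuusssmmmuuu" ✓)

iiiaaaiiieee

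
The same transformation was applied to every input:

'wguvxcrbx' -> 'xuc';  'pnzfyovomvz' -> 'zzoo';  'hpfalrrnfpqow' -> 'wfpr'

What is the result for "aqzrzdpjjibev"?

vzid

Rule — take characters alternately from the front and the back (1st, last, 2nd, 2nd-last, ...), then keep one character in every 3, starting at position 2 (positions 2nd, 5th, 8th, ...).
For "aqzrzdpjjibev", step one produces "avqezbrizjdjp"; step two turns that into "vzid".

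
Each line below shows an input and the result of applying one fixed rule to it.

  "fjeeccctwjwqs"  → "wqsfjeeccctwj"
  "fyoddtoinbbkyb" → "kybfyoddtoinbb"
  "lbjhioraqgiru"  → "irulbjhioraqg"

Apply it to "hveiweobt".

obthveiwe

Looking at the pairs, the operation is to move the last 3 characters to the front (rotate right by 3).
"hveiweobt" → "obthveiwe".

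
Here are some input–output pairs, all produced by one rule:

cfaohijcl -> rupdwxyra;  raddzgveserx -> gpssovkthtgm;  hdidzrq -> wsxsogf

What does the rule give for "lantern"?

What's happening: shift every letter 11 places backward in the alphabet (wrapping around).
Doing the same to "lantern": "apcitgc".

apcitgc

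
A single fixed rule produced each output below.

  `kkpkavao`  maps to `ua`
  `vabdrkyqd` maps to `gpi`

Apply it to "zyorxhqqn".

tms

Looking at the pairs, the operation is to shift every letter 5 places forward in the alphabet (wrapping around), then keep one character in every 3, starting at position 3 (positions 3rd, 6th, 9th, ...).
Starting from "zyorxhqqn": after the first operation, "edtwcmvvs"; after the second, "tms".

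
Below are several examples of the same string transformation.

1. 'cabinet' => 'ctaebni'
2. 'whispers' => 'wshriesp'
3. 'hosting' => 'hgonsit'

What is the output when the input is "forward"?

Rule — take characters alternately from the front and the back (1st, last, 2nd, 2nd-last, ...).
For "forward" the result is "fdorraw".

fdorraw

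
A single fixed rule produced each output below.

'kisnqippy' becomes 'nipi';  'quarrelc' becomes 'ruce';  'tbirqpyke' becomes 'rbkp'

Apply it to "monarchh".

aohc

The transformation: keep every other character starting from the second (positions 2nd, 4th, 6th, ...), then swap each adjacent pair of characters (1↔2, 3↔4, ...).
"monarchh" → "oach" → "aohc".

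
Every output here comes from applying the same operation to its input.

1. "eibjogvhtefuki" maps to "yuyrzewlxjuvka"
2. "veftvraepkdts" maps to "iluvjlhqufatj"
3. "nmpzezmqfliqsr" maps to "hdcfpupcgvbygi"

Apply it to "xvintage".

The transformation: shift every letter 10 places backward in the alphabet (wrapping around), then move the last character to the front.
On "xvintage" that produces "unlydjqw".

unlydjqw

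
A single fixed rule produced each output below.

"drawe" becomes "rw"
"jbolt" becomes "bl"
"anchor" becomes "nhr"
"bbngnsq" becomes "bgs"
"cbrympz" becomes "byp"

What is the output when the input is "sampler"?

Each output is the input with this applied: keep every other character starting from the second (positions 2nd, 4th, 6th, ...).
Applying that to "sampler" gives "ape".

ape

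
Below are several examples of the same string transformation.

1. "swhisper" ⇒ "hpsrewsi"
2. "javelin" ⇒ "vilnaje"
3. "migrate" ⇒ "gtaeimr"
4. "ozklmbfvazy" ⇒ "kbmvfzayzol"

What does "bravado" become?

adaorbv

The transformation: swap each adjacent pair of characters (1↔2, 3↔4, ...), then move the first 3 characters to the end (rotate left by 3).
"bravado" → "adaorbv".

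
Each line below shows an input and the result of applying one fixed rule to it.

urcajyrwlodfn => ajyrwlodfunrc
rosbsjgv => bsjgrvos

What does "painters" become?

The pattern: swap the first and last characters, then move the first 3 characters to the end (rotate left by 3).
Applying both steps to "painters": "sainterp", then "nterpsai".

nterpsai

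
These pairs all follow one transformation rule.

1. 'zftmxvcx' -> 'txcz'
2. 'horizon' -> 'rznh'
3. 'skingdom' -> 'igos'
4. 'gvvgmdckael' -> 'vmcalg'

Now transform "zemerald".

Each output is the input with this applied: keep every other character starting from the first (positions 1st, 3rd, 5th, ...), then move the first character to the end.
On "zemerald" that produces "mrlz".

mrlz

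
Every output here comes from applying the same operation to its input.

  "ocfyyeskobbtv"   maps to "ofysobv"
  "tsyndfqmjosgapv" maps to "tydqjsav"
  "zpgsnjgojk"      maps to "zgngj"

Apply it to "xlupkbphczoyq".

xukpcoq

Looking at the pairs, the operation is to keep every other character starting from the first (positions 1st, 3rd, 5th, ...).
So "xlupkbphczoyq" becomes "xukpcoq".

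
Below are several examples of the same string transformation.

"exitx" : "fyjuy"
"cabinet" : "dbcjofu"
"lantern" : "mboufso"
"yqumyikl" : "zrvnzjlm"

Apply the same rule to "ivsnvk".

In each case the input is transformed by: shift every letter 1 place forward in the alphabet (wrapping around).
"ivsnvk" → "jwtowl".

jwtowl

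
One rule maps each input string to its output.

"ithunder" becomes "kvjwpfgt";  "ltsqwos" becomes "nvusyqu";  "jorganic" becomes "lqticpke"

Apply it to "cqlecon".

In each case the input is transformed by: shift every letter 2 places forward in the alphabet (wrapping around).
For "cqlecon" the result is "esngeqp".

esngeqp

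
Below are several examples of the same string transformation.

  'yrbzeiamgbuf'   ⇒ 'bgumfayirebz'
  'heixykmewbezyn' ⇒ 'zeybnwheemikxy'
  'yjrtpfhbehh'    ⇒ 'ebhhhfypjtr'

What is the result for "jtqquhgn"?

hugqnqjt

Each output is the input with this applied: move the last 3 characters to the front (rotate right by 3), then take characters alternately from the front and the back (1st, last, 2nd, 2nd-last, ...).
For "jtqquhgn", step one produces "hgnjtqqu"; step two turns that into "hugqnqjt".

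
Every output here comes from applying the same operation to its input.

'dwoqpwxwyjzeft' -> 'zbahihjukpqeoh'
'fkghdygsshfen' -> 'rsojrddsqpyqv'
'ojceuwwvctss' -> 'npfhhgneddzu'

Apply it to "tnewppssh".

The rule is to move the first 2 characters to the end (rotate left by 2), then shift every letter 11 places forward in the alphabet (wrapping around).
Applying both steps to "tnewppssh": "ewppsshtn", then "phaaddsey".

phaaddsey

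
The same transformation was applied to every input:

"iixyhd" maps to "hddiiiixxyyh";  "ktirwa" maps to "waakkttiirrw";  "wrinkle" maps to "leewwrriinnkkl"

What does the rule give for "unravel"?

elluunnrraavve

In each case the input is transformed by: double every character, then move the last 3 characters to the front (rotate right by 3).
"unravel" → "uunnrraavveell" → "elluunnrraavve".
(Check on "iixyhd": → "iiiixxyyhhdd" → "hddiiiixxyyh" ✓)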